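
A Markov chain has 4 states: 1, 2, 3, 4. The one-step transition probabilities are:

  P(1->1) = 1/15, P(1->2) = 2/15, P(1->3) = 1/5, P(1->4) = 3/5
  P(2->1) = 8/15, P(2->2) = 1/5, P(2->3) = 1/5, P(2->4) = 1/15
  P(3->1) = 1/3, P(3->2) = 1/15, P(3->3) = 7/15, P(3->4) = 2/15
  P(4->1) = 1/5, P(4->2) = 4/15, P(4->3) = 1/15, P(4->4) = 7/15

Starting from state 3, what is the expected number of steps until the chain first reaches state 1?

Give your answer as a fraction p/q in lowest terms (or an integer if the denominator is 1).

Answer: 665/221

Derivation:
Let h_i = expected steps to first reach 1 from state i.
Boundary: h_1 = 0.
First-step equations for the other states:
  h_2 = 1 + 8/15*h_1 + 1/5*h_2 + 1/5*h_3 + 1/15*h_4
  h_3 = 1 + 1/3*h_1 + 1/15*h_2 + 7/15*h_3 + 2/15*h_4
  h_4 = 1 + 1/5*h_1 + 4/15*h_2 + 1/15*h_3 + 7/15*h_4

Substituting h_1 = 0 and rearranging gives the linear system (I - Q) h = 1:
  [4/5, -1/5, -1/15] . (h_2, h_3, h_4) = 1
  [-1/15, 8/15, -2/15] . (h_2, h_3, h_4) = 1
  [-4/15, -1/15, 8/15] . (h_2, h_3, h_4) = 1

Solving yields:
  h_2 = 505/221
  h_3 = 665/221
  h_4 = 750/221

Starting state is 3, so the expected hitting time is h_3 = 665/221.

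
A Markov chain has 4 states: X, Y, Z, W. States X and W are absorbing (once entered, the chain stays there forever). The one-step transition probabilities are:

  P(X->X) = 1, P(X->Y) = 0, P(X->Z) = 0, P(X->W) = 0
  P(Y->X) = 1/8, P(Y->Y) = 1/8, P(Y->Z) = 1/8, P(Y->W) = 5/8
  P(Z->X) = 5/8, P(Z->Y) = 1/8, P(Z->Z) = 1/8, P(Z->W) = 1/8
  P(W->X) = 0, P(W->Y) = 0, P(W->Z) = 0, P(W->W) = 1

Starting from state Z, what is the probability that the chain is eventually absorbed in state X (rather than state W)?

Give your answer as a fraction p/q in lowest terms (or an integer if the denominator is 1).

Let a_i = P(absorbed in X | start in state i).
Boundary conditions: a_X = 1, a_W = 0.
For each transient state i, a_i = sum_j P(i->j) * a_j:
  a_Y = 1/8*a_X + 1/8*a_Y + 1/8*a_Z + 5/8*a_W
  a_Z = 5/8*a_X + 1/8*a_Y + 1/8*a_Z + 1/8*a_W

Substituting a_X = 1 and a_W = 0, rearrange to (I - Q) a = r where r[i] = P(i -> X):
  [7/8, -1/8] . (a_Y, a_Z) = 1/8
  [-1/8, 7/8] . (a_Y, a_Z) = 5/8

Solving yields:
  a_Y = 1/4
  a_Z = 3/4

Starting state is Z, so the absorption probability is a_Z = 3/4.

Answer: 3/4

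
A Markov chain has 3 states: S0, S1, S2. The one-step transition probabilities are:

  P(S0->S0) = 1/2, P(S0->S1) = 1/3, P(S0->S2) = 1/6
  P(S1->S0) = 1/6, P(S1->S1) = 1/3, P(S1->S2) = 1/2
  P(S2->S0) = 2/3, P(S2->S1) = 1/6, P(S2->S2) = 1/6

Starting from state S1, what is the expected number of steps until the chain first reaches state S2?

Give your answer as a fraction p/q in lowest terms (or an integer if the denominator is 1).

Answer: 12/5

Derivation:
Let h_i = expected steps to first reach S2 from state i.
Boundary: h_S2 = 0.
First-step equations for the other states:
  h_S0 = 1 + 1/2*h_S0 + 1/3*h_S1 + 1/6*h_S2
  h_S1 = 1 + 1/6*h_S0 + 1/3*h_S1 + 1/2*h_S2

Substituting h_S2 = 0 and rearranging gives the linear system (I - Q) h = 1:
  [1/2, -1/3] . (h_S0, h_S1) = 1
  [-1/6, 2/3] . (h_S0, h_S1) = 1

Solving yields:
  h_S0 = 18/5
  h_S1 = 12/5

Starting state is S1, so the expected hitting time is h_S1 = 12/5.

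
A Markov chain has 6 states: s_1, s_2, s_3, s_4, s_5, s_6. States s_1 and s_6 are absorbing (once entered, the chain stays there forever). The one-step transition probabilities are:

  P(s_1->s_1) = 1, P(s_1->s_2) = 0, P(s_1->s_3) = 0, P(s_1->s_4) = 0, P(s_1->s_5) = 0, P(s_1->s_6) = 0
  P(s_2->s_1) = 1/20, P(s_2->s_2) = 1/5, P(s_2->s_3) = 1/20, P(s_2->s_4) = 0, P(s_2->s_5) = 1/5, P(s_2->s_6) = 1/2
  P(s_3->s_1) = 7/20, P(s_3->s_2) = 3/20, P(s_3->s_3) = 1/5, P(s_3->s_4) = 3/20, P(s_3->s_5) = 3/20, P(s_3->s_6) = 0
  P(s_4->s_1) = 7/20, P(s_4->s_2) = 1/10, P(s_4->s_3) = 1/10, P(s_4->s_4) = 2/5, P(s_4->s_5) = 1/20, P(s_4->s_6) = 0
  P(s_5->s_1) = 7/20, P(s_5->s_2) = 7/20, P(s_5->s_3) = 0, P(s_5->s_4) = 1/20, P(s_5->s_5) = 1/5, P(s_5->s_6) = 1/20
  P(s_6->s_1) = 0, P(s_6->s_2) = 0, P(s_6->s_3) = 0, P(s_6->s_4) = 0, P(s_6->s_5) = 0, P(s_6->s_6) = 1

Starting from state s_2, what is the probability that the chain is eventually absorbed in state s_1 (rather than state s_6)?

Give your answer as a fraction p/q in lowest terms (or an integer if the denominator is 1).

Let a_i = P(absorbed in s_1 | start in state i).
Boundary conditions: a_s_1 = 1, a_s_6 = 0.
For each transient state i, a_i = sum_j P(i->j) * a_j:
  a_s_2 = 1/20*a_s_1 + 1/5*a_s_2 + 1/20*a_s_3 + 0*a_s_4 + 1/5*a_s_5 + 1/2*a_s_6
  a_s_3 = 7/20*a_s_1 + 3/20*a_s_2 + 1/5*a_s_3 + 3/20*a_s_4 + 3/20*a_s_5 + 0*a_s_6
  a_s_4 = 7/20*a_s_1 + 1/10*a_s_2 + 1/10*a_s_3 + 2/5*a_s_4 + 1/20*a_s_5 + 0*a_s_6
  a_s_5 = 7/20*a_s_1 + 7/20*a_s_2 + 0*a_s_3 + 1/20*a_s_4 + 1/5*a_s_5 + 1/20*a_s_6

Substituting a_s_1 = 1 and a_s_6 = 0, rearrange to (I - Q) a = r where r[i] = P(i -> s_1):
  [4/5, -1/20, 0, -1/5] . (a_s_2, a_s_3, a_s_4, a_s_5) = 1/20
  [-3/20, 4/5, -3/20, -3/20] . (a_s_2, a_s_3, a_s_4, a_s_5) = 7/20
  [-1/10, -1/10, 3/5, -1/20] . (a_s_2, a_s_3, a_s_4, a_s_5) = 7/20
  [-7/20, 0, -1/20, 4/5] . (a_s_2, a_s_3, a_s_4, a_s_5) = 7/20

Solving yields:
  a_s_2 = 10633/40956
  a_s_3 = 2557/3413
  a_s_4 = 10943/13652
  a_s_5 = 12311/20478

Starting state is s_2, so the absorption probability is a_s_2 = 10633/40956.

Answer: 10633/40956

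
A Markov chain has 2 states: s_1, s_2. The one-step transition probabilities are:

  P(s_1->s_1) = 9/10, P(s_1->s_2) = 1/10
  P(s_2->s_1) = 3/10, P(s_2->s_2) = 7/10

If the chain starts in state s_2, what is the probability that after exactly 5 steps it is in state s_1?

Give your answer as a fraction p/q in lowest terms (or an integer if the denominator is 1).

Computing P^5 by repeated multiplication:
P^1 =
  s_1: [9/10, 1/10]
  s_2: [3/10, 7/10]
P^2 =
  s_1: [21/25, 4/25]
  s_2: [12/25, 13/25]
P^3 =
  s_1: [201/250, 49/250]
  s_2: [147/250, 103/250]
P^4 =
  s_1: [489/625, 136/625]
  s_2: [408/625, 217/625]
P^5 =
  s_1: [4809/6250, 1441/6250]
  s_2: [4323/6250, 1927/6250]

(P^5)[s_2 -> s_1] = 4323/6250

Answer: 4323/6250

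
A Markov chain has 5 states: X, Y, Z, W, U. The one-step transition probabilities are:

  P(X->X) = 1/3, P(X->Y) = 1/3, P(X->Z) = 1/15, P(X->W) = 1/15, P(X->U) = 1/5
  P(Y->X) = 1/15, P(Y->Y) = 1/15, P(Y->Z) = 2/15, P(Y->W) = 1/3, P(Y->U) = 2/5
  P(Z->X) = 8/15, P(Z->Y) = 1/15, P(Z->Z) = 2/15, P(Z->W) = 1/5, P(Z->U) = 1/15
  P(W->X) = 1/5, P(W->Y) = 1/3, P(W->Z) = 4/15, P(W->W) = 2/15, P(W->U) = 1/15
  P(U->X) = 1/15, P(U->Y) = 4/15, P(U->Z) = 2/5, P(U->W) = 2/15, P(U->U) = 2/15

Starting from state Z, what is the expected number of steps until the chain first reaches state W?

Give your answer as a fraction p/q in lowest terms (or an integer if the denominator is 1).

Let h_i = expected steps to first reach W from state i.
Boundary: h_W = 0.
First-step equations for the other states:
  h_X = 1 + 1/3*h_X + 1/3*h_Y + 1/15*h_Z + 1/15*h_W + 1/5*h_U
  h_Y = 1 + 1/15*h_X + 1/15*h_Y + 2/15*h_Z + 1/3*h_W + 2/5*h_U
  h_Z = 1 + 8/15*h_X + 1/15*h_Y + 2/15*h_Z + 1/5*h_W + 1/15*h_U
  h_U = 1 + 1/15*h_X + 4/15*h_Y + 2/5*h_Z + 2/15*h_W + 2/15*h_U

Substituting h_W = 0 and rearranging gives the linear system (I - Q) h = 1:
  [2/3, -1/3, -1/15, -1/5] . (h_X, h_Y, h_Z, h_U) = 1
  [-1/15, 14/15, -2/15, -2/5] . (h_X, h_Y, h_Z, h_U) = 1
  [-8/15, -1/15, 13/15, -1/15] . (h_X, h_Y, h_Z, h_U) = 1
  [-1/15, -4/15, -2/5, 13/15] . (h_X, h_Y, h_Z, h_U) = 1

Solving yields:
  h_X = 11525/1847
  h_Y = 8930/1847
  h_Z = 10735/1847
  h_U = 10720/1847

Starting state is Z, so the expected hitting time is h_Z = 10735/1847.

Answer: 10735/1847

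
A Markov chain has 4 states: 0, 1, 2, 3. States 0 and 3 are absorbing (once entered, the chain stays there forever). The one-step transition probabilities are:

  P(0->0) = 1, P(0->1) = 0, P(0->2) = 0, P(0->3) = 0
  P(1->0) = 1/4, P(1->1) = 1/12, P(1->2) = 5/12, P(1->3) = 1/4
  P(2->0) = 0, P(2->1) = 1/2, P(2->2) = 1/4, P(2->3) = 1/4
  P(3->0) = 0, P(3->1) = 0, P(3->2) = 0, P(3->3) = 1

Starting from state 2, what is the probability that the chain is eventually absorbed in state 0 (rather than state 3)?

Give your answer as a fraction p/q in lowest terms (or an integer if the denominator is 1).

Let a_i = P(absorbed in 0 | start in state i).
Boundary conditions: a_0 = 1, a_3 = 0.
For each transient state i, a_i = sum_j P(i->j) * a_j:
  a_1 = 1/4*a_0 + 1/12*a_1 + 5/12*a_2 + 1/4*a_3
  a_2 = 0*a_0 + 1/2*a_1 + 1/4*a_2 + 1/4*a_3

Substituting a_0 = 1 and a_3 = 0, rearrange to (I - Q) a = r where r[i] = P(i -> 0):
  [11/12, -5/12] . (a_1, a_2) = 1/4
  [-1/2, 3/4] . (a_1, a_2) = 0

Solving yields:
  a_1 = 9/23
  a_2 = 6/23

Starting state is 2, so the absorption probability is a_2 = 6/23.

Answer: 6/23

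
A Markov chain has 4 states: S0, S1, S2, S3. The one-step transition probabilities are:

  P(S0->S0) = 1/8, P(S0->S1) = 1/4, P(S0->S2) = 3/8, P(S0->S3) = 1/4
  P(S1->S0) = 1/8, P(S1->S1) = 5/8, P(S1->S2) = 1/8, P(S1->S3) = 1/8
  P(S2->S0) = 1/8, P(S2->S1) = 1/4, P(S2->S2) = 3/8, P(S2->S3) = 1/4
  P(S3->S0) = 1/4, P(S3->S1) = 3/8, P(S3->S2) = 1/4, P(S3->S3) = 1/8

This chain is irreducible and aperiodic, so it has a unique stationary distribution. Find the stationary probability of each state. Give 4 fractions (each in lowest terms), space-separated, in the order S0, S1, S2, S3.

Answer: 27/184 10/23 45/184 4/23

Derivation:
The stationary distribution satisfies pi = pi * P, i.e.:
  pi_S0 = 1/8*pi_S0 + 1/8*pi_S1 + 1/8*pi_S2 + 1/4*pi_S3
  pi_S1 = 1/4*pi_S0 + 5/8*pi_S1 + 1/4*pi_S2 + 3/8*pi_S3
  pi_S2 = 3/8*pi_S0 + 1/8*pi_S1 + 3/8*pi_S2 + 1/4*pi_S3
  pi_S3 = 1/4*pi_S0 + 1/8*pi_S1 + 1/4*pi_S2 + 1/8*pi_S3
with normalization: pi_S0 + pi_S1 + pi_S2 + pi_S3 = 1.

Using the first 3 balance equations plus normalization, the linear system A*pi = b is:
  [-7/8, 1/8, 1/8, 1/4] . pi = 0
  [1/4, -3/8, 1/4, 3/8] . pi = 0
  [3/8, 1/8, -5/8, 1/4] . pi = 0
  [1, 1, 1, 1] . pi = 1

Solving yields:
  pi_S0 = 27/184
  pi_S1 = 10/23
  pi_S2 = 45/184
  pi_S3 = 4/23

Verification (pi * P):
  27/184*1/8 + 10/23*1/8 + 45/184*1/8 + 4/23*1/4 = 27/184 = pi_S0  (ok)
  27/184*1/4 + 10/23*5/8 + 45/184*1/4 + 4/23*3/8 = 10/23 = pi_S1  (ok)
  27/184*3/8 + 10/23*1/8 + 45/184*3/8 + 4/23*1/4 = 45/184 = pi_S2  (ok)
  27/184*1/4 + 10/23*1/8 + 45/184*1/4 + 4/23*1/8 = 4/23 = pi_S3  (ok)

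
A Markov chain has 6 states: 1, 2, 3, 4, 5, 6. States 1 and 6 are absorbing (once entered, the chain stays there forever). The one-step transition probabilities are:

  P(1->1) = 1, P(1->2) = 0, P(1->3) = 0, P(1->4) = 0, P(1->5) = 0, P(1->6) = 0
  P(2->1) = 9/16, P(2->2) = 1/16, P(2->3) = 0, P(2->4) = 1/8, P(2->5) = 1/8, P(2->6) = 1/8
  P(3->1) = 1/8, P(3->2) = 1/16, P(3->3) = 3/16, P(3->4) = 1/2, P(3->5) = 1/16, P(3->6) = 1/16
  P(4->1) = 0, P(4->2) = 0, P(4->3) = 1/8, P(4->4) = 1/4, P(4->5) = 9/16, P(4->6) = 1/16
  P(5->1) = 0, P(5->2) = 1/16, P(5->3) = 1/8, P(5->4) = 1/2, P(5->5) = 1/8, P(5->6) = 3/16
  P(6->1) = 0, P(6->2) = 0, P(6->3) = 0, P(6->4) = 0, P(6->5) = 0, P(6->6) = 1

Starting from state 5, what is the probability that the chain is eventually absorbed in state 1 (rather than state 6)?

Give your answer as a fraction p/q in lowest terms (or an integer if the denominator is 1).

Let a_i = P(absorbed in 1 | start in state i).
Boundary conditions: a_1 = 1, a_6 = 0.
For each transient state i, a_i = sum_j P(i->j) * a_j:
  a_2 = 9/16*a_1 + 1/16*a_2 + 0*a_3 + 1/8*a_4 + 1/8*a_5 + 1/8*a_6
  a_3 = 1/8*a_1 + 1/16*a_2 + 3/16*a_3 + 1/2*a_4 + 1/16*a_5 + 1/16*a_6
  a_4 = 0*a_1 + 0*a_2 + 1/8*a_3 + 1/4*a_4 + 9/16*a_5 + 1/16*a_6
  a_5 = 0*a_1 + 1/16*a_2 + 1/8*a_3 + 1/2*a_4 + 1/8*a_5 + 3/16*a_6

Substituting a_1 = 1 and a_6 = 0, rearrange to (I - Q) a = r where r[i] = P(i -> 1):
  [15/16, 0, -1/8, -1/8] . (a_2, a_3, a_4, a_5) = 9/16
  [-1/16, 13/16, -1/2, -1/16] . (a_2, a_3, a_4, a_5) = 1/8
  [0, -1/8, 3/4, -9/16] . (a_2, a_3, a_4, a_5) = 0
  [-1/16, -1/8, -1/2, 7/8] . (a_2, a_3, a_4, a_5) = 0

Solving yields:
  a_2 = 3952/5955
  a_3 = 736/1985
  a_4 = 2857/11910
  a_5 = 1414/5955

Starting state is 5, so the absorption probability is a_5 = 1414/5955.

Answer: 1414/5955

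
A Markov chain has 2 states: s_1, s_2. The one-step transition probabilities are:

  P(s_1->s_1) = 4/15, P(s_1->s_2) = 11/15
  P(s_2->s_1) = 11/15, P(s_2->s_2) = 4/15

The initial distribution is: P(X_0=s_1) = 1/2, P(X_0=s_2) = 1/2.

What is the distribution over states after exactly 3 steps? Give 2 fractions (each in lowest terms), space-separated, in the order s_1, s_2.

Answer: 1/2 1/2

Derivation:
Propagating the distribution step by step (d_{t+1} = d_t * P):
d_0 = (s_1=1/2, s_2=1/2)
  d_1[s_1] = 1/2*4/15 + 1/2*11/15 = 1/2
  d_1[s_2] = 1/2*11/15 + 1/2*4/15 = 1/2
d_1 = (s_1=1/2, s_2=1/2)
  d_2[s_1] = 1/2*4/15 + 1/2*11/15 = 1/2
  d_2[s_2] = 1/2*11/15 + 1/2*4/15 = 1/2
d_2 = (s_1=1/2, s_2=1/2)
  d_3[s_1] = 1/2*4/15 + 1/2*11/15 = 1/2
  d_3[s_2] = 1/2*11/15 + 1/2*4/15 = 1/2
d_3 = (s_1=1/2, s_2=1/2)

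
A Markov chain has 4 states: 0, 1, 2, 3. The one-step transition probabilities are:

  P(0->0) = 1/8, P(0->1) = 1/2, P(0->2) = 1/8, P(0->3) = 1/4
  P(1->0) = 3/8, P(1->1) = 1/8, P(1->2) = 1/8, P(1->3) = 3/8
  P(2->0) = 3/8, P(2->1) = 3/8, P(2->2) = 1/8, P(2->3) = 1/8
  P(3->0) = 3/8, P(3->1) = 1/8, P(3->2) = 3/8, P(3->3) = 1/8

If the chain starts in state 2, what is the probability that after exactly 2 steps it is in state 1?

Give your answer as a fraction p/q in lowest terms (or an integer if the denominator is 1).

Answer: 19/64

Derivation:
Computing P^2 by repeated multiplication:
P^1 =
  0: [1/8, 1/2, 1/8, 1/4]
  1: [3/8, 1/8, 1/8, 3/8]
  2: [3/8, 3/8, 1/8, 1/8]
  3: [3/8, 1/8, 3/8, 1/8]
P^2 =
  0: [11/32, 13/64, 3/16, 17/64]
  1: [9/32, 19/64, 7/32, 13/64]
  2: [9/32, 19/64, 5/32, 17/64]
  3: [9/32, 23/64, 5/32, 13/64]

(P^2)[2 -> 1] = 19/64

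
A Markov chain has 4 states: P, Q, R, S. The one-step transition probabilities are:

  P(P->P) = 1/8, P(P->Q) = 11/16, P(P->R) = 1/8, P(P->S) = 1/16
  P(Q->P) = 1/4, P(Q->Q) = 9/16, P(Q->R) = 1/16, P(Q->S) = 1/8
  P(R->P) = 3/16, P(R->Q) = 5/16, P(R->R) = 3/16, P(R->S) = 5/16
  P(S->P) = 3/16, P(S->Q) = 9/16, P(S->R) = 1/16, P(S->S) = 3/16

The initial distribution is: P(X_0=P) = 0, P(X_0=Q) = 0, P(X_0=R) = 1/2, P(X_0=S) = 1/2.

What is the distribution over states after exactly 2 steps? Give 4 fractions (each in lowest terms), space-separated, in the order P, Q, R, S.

Propagating the distribution step by step (d_{t+1} = d_t * P):
d_0 = (P=0, Q=0, R=1/2, S=1/2)
  d_1[P] = 0*1/8 + 0*1/4 + 1/2*3/16 + 1/2*3/16 = 3/16
  d_1[Q] = 0*11/16 + 0*9/16 + 1/2*5/16 + 1/2*9/16 = 7/16
  d_1[R] = 0*1/8 + 0*1/16 + 1/2*3/16 + 1/2*1/16 = 1/8
  d_1[S] = 0*1/16 + 0*1/8 + 1/2*5/16 + 1/2*3/16 = 1/4
d_1 = (P=3/16, Q=7/16, R=1/8, S=1/4)
  d_2[P] = 3/16*1/8 + 7/16*1/4 + 1/8*3/16 + 1/4*3/16 = 13/64
  d_2[Q] = 3/16*11/16 + 7/16*9/16 + 1/8*5/16 + 1/4*9/16 = 71/128
  d_2[R] = 3/16*1/8 + 7/16*1/16 + 1/8*3/16 + 1/4*1/16 = 23/256
  d_2[S] = 3/16*1/16 + 7/16*1/8 + 1/8*5/16 + 1/4*3/16 = 39/256
d_2 = (P=13/64, Q=71/128, R=23/256, S=39/256)

Answer: 13/64 71/128 23/256 39/256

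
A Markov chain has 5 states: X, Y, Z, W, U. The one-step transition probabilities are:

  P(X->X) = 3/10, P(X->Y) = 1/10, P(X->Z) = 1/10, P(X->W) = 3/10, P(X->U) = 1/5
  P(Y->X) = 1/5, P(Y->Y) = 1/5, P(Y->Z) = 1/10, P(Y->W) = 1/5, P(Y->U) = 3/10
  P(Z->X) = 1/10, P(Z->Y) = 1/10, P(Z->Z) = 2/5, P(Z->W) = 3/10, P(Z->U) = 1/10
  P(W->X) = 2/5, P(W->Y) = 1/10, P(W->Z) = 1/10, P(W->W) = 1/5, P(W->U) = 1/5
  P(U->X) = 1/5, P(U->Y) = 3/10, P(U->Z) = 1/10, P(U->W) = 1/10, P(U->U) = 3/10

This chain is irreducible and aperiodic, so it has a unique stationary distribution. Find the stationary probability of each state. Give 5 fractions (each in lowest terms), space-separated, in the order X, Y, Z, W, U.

The stationary distribution satisfies pi = pi * P, i.e.:
  pi_X = 3/10*pi_X + 1/5*pi_Y + 1/10*pi_Z + 2/5*pi_W + 1/5*pi_U
  pi_Y = 1/10*pi_X + 1/5*pi_Y + 1/10*pi_Z + 1/10*pi_W + 3/10*pi_U
  pi_Z = 1/10*pi_X + 1/10*pi_Y + 2/5*pi_Z + 1/10*pi_W + 1/10*pi_U
  pi_W = 3/10*pi_X + 1/5*pi_Y + 3/10*pi_Z + 1/5*pi_W + 1/10*pi_U
  pi_U = 1/5*pi_X + 3/10*pi_Y + 1/10*pi_Z + 1/5*pi_W + 3/10*pi_U
with normalization: pi_X + pi_Y + pi_Z + pi_W + pi_U = 1.

Using the first 4 balance equations plus normalization, the linear system A*pi = b is:
  [-7/10, 1/5, 1/10, 2/5, 1/5] . pi = 0
  [1/10, -4/5, 1/10, 1/10, 3/10] . pi = 0
  [1/10, 1/10, -3/5, 1/10, 1/10] . pi = 0
  [3/10, 1/5, 3/10, -4/5, 1/10] . pi = 0
  [1, 1, 1, 1, 1] . pi = 1

Solving yields:
  pi_X = 1549/6083
  pi_Y = 89/553
  pi_Z = 1/7
  pi_W = 1322/6083
  pi_U = 124/553

Verification (pi * P):
  1549/6083*3/10 + 89/553*1/5 + 1/7*1/10 + 1322/6083*2/5 + 124/553*1/5 = 1549/6083 = pi_X  (ok)
  1549/6083*1/10 + 89/553*1/5 + 1/7*1/10 + 1322/6083*1/10 + 124/553*3/10 = 89/553 = pi_Y  (ok)
  1549/6083*1/10 + 89/553*1/10 + 1/7*2/5 + 1322/6083*1/10 + 124/553*1/10 = 1/7 = pi_Z  (ok)
  1549/6083*3/10 + 89/553*1/5 + 1/7*3/10 + 1322/6083*1/5 + 124/553*1/10 = 1322/6083 = pi_W  (ok)
  1549/6083*1/5 + 89/553*3/10 + 1/7*1/10 + 1322/6083*1/5 + 124/553*3/10 = 124/553 = pi_U  (ok)

Answer: 1549/6083 89/553 1/7 1322/6083 124/553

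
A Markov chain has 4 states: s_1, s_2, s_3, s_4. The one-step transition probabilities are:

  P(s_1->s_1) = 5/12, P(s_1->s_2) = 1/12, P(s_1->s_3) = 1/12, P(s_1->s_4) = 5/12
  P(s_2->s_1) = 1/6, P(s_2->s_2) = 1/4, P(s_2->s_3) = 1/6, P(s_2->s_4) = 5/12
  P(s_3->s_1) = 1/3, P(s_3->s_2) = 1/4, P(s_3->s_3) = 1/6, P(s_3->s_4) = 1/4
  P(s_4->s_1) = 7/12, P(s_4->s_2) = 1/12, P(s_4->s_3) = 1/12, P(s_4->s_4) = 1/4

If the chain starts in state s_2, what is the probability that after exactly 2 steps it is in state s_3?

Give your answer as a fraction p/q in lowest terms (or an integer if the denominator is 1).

Answer: 17/144

Derivation:
Computing P^2 by repeated multiplication:
P^1 =
  s_1: [5/12, 1/12, 1/12, 5/12]
  s_2: [1/6, 1/4, 1/6, 5/12]
  s_3: [1/3, 1/4, 1/6, 1/4]
  s_4: [7/12, 1/12, 1/12, 1/4]
P^2 =
  s_1: [11/24, 1/9, 7/72, 1/3]
  s_2: [59/144, 11/72, 17/144, 23/72]
  s_3: [55/144, 11/72, 17/144, 25/72]
  s_4: [31/72, 1/9, 7/72, 13/36]

(P^2)[s_2 -> s_3] = 17/144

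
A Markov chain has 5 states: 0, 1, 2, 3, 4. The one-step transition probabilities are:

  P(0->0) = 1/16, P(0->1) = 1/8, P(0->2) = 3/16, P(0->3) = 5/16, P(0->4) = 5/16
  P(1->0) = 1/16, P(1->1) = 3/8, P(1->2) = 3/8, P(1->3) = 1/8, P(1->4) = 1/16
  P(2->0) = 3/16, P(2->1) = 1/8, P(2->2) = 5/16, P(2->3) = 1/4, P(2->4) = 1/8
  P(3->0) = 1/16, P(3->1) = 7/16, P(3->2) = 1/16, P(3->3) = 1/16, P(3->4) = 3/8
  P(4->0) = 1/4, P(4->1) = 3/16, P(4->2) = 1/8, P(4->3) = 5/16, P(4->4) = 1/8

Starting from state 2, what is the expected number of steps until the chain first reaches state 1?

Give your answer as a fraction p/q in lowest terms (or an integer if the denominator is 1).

Let h_i = expected steps to first reach 1 from state i.
Boundary: h_1 = 0.
First-step equations for the other states:
  h_0 = 1 + 1/16*h_0 + 1/8*h_1 + 3/16*h_2 + 5/16*h_3 + 5/16*h_4
  h_2 = 1 + 3/16*h_0 + 1/8*h_1 + 5/16*h_2 + 1/4*h_3 + 1/8*h_4
  h_3 = 1 + 1/16*h_0 + 7/16*h_1 + 1/16*h_2 + 1/16*h_3 + 3/8*h_4
  h_4 = 1 + 1/4*h_0 + 3/16*h_1 + 1/8*h_2 + 5/16*h_3 + 1/8*h_4

Substituting h_1 = 0 and rearranging gives the linear system (I - Q) h = 1:
  [15/16, -3/16, -5/16, -5/16] . (h_0, h_2, h_3, h_4) = 1
  [-3/16, 11/16, -1/4, -1/8] . (h_0, h_2, h_3, h_4) = 1
  [-1/16, -1/16, 15/16, -3/8] . (h_0, h_2, h_3, h_4) = 1
  [-1/4, -1/8, -5/16, 7/8] . (h_0, h_2, h_3, h_4) = 1

Solving yields:
  h_0 = 5221/1129
  h_2 = 5377/1129
  h_3 = 3886/1129
  h_4 = 4938/1129

Starting state is 2, so the expected hitting time is h_2 = 5377/1129.

Answer: 5377/1129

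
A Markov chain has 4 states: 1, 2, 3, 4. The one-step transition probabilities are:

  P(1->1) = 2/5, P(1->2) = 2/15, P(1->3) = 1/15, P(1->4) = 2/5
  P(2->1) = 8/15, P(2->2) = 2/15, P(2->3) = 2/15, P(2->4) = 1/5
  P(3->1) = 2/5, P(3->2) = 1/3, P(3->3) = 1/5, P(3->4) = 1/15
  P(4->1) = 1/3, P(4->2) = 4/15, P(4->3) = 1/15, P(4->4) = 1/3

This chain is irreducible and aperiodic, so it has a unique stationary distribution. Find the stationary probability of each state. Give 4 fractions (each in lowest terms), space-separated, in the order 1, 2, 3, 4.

The stationary distribution satisfies pi = pi * P, i.e.:
  pi_1 = 2/5*pi_1 + 8/15*pi_2 + 2/5*pi_3 + 1/3*pi_4
  pi_2 = 2/15*pi_1 + 2/15*pi_2 + 1/3*pi_3 + 4/15*pi_4
  pi_3 = 1/15*pi_1 + 2/15*pi_2 + 1/5*pi_3 + 1/15*pi_4
  pi_4 = 2/5*pi_1 + 1/5*pi_2 + 1/15*pi_3 + 1/3*pi_4
with normalization: pi_1 + pi_2 + pi_3 + pi_4 = 1.

Using the first 3 balance equations plus normalization, the linear system A*pi = b is:
  [-3/5, 8/15, 2/5, 1/3] . pi = 0
  [2/15, -13/15, 1/3, 4/15] . pi = 0
  [1/15, 2/15, -4/5, 1/15] . pi = 0
  [1, 1, 1, 1] . pi = 1

Solving yields:
  pi_1 = 32/79
  pi_2 = 61/316
  pi_3 = 29/316
  pi_4 = 49/158

Verification (pi * P):
  32/79*2/5 + 61/316*8/15 + 29/316*2/5 + 49/158*1/3 = 32/79 = pi_1  (ok)
  32/79*2/15 + 61/316*2/15 + 29/316*1/3 + 49/158*4/15 = 61/316 = pi_2  (ok)
  32/79*1/15 + 61/316*2/15 + 29/316*1/5 + 49/158*1/15 = 29/316 = pi_3  (ok)
  32/79*2/5 + 61/316*1/5 + 29/316*1/15 + 49/158*1/3 = 49/158 = pi_4  (ok)

Answer: 32/79 61/316 29/316 49/158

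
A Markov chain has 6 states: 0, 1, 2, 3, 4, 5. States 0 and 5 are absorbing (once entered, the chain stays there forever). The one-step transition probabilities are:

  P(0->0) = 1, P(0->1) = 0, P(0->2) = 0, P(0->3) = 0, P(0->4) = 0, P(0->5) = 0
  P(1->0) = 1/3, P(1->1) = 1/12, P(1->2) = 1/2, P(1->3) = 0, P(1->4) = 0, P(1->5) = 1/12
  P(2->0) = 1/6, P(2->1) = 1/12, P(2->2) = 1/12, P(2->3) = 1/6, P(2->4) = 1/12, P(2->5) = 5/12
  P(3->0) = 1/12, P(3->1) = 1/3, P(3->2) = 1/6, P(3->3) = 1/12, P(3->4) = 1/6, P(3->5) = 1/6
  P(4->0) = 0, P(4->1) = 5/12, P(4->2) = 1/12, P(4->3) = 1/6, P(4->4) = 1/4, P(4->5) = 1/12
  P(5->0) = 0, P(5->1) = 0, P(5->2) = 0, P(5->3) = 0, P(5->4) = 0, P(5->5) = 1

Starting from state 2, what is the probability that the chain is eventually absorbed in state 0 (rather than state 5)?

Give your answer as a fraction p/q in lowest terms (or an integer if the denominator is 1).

Answer: 331/939

Derivation:
Let a_i = P(absorbed in 0 | start in state i).
Boundary conditions: a_0 = 1, a_5 = 0.
For each transient state i, a_i = sum_j P(i->j) * a_j:
  a_1 = 1/3*a_0 + 1/12*a_1 + 1/2*a_2 + 0*a_3 + 0*a_4 + 1/12*a_5
  a_2 = 1/6*a_0 + 1/12*a_1 + 1/12*a_2 + 1/6*a_3 + 1/12*a_4 + 5/12*a_5
  a_3 = 1/12*a_0 + 1/3*a_1 + 1/6*a_2 + 1/12*a_3 + 1/6*a_4 + 1/6*a_5
  a_4 = 0*a_0 + 5/12*a_1 + 1/12*a_2 + 1/6*a_3 + 1/4*a_4 + 1/12*a_5

Substituting a_0 = 1 and a_5 = 0, rearrange to (I - Q) a = r where r[i] = P(i -> 0):
  [11/12, -1/2, 0, 0] . (a_1, a_2, a_3, a_4) = 1/3
  [-1/12, 11/12, -1/6, -1/12] . (a_1, a_2, a_3, a_4) = 1/6
  [-1/3, -1/6, 11/12, -1/6] . (a_1, a_2, a_3, a_4) = 1/12
  [-5/12, -1/12, -1/6, 3/4] . (a_1, a_2, a_3, a_4) = 0

Solving yields:
  a_1 = 174/313
  a_2 = 331/939
  a_3 = 2057/4695
  a_4 = 697/1565

Starting state is 2, so the absorption probability is a_2 = 331/939.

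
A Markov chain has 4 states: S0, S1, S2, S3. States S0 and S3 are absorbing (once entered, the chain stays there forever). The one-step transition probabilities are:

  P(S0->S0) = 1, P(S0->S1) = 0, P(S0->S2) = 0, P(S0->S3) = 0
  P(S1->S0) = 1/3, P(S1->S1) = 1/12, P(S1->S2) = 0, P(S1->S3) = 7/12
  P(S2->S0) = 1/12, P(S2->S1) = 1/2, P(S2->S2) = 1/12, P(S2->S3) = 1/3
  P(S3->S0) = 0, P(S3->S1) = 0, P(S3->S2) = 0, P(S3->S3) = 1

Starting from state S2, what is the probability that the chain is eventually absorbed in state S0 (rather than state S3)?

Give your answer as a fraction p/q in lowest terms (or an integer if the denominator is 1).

Answer: 35/121

Derivation:
Let a_i = P(absorbed in S0 | start in state i).
Boundary conditions: a_S0 = 1, a_S3 = 0.
For each transient state i, a_i = sum_j P(i->j) * a_j:
  a_S1 = 1/3*a_S0 + 1/12*a_S1 + 0*a_S2 + 7/12*a_S3
  a_S2 = 1/12*a_S0 + 1/2*a_S1 + 1/12*a_S2 + 1/3*a_S3

Substituting a_S0 = 1 and a_S3 = 0, rearrange to (I - Q) a = r where r[i] = P(i -> S0):
  [11/12, 0] . (a_S1, a_S2) = 1/3
  [-1/2, 11/12] . (a_S1, a_S2) = 1/12

Solving yields:
  a_S1 = 4/11
  a_S2 = 35/121

Starting state is S2, so the absorption probability is a_S2 = 35/121.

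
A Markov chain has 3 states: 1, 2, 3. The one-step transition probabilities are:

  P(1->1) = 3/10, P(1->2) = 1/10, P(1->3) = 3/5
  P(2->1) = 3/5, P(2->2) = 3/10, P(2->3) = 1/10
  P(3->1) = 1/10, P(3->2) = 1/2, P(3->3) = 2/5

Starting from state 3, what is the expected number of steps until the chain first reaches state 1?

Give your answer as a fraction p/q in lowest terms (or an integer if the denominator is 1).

Answer: 120/37

Derivation:
Let h_i = expected steps to first reach 1 from state i.
Boundary: h_1 = 0.
First-step equations for the other states:
  h_2 = 1 + 3/5*h_1 + 3/10*h_2 + 1/10*h_3
  h_3 = 1 + 1/10*h_1 + 1/2*h_2 + 2/5*h_3

Substituting h_1 = 0 and rearranging gives the linear system (I - Q) h = 1:
  [7/10, -1/10] . (h_2, h_3) = 1
  [-1/2, 3/5] . (h_2, h_3) = 1

Solving yields:
  h_2 = 70/37
  h_3 = 120/37

Starting state is 3, so the expected hitting time is h_3 = 120/37.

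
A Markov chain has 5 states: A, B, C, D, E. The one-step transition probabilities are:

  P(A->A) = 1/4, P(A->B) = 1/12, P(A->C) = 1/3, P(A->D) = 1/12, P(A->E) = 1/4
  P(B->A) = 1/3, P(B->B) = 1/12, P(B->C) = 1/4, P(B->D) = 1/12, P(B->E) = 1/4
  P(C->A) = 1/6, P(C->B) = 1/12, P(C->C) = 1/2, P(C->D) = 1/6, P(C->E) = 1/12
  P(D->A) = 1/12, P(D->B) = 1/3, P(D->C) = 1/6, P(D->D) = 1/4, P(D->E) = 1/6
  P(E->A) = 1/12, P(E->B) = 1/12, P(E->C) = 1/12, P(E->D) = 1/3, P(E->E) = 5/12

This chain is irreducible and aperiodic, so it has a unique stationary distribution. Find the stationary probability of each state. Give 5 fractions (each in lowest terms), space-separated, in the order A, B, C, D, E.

The stationary distribution satisfies pi = pi * P, i.e.:
  pi_A = 1/4*pi_A + 1/3*pi_B + 1/6*pi_C + 1/12*pi_D + 1/12*pi_E
  pi_B = 1/12*pi_A + 1/12*pi_B + 1/12*pi_C + 1/3*pi_D + 1/12*pi_E
  pi_C = 1/3*pi_A + 1/4*pi_B + 1/2*pi_C + 1/6*pi_D + 1/12*pi_E
  pi_D = 1/12*pi_A + 1/12*pi_B + 1/6*pi_C + 1/4*pi_D + 1/3*pi_E
  pi_E = 1/4*pi_A + 1/4*pi_B + 1/12*pi_C + 1/6*pi_D + 5/12*pi_E
with normalization: pi_A + pi_B + pi_C + pi_D + pi_E = 1.

Using the first 4 balance equations plus normalization, the linear system A*pi = b is:
  [-3/4, 1/3, 1/6, 1/12, 1/12] . pi = 0
  [1/12, -11/12, 1/12, 1/3, 1/12] . pi = 0
  [1/3, 1/4, -1/2, 1/6, 1/12] . pi = 0
  [1/12, 1/12, 1/6, -3/4, 1/3] . pi = 0
  [1, 1, 1, 1, 1] . pi = 1

Solving yields:
  pi_A = 491/2928
  pi_B = 129/976
  pi_C = 821/2928
  pi_D = 143/732
  pi_E = 219/976

Verification (pi * P):
  491/2928*1/4 + 129/976*1/3 + 821/2928*1/6 + 143/732*1/12 + 219/976*1/12 = 491/2928 = pi_A  (ok)
  491/2928*1/12 + 129/976*1/12 + 821/2928*1/12 + 143/732*1/3 + 219/976*1/12 = 129/976 = pi_B  (ok)
  491/2928*1/3 + 129/976*1/4 + 821/2928*1/2 + 143/732*1/6 + 219/976*1/12 = 821/2928 = pi_C  (ok)
  491/2928*1/12 + 129/976*1/12 + 821/2928*1/6 + 143/732*1/4 + 219/976*1/3 = 143/732 = pi_D  (ok)
  491/2928*1/4 + 129/976*1/4 + 821/2928*1/12 + 143/732*1/6 + 219/976*5/12 = 219/976 = pi_E  (ok)

Answer: 491/2928 129/976 821/2928 143/732 219/976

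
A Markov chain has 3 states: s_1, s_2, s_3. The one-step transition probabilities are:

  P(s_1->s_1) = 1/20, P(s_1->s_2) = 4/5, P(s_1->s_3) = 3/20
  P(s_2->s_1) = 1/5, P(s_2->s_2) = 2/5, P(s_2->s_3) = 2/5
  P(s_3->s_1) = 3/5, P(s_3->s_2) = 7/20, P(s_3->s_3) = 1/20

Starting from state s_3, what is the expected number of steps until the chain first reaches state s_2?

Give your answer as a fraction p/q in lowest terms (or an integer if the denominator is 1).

Let h_i = expected steps to first reach s_2 from state i.
Boundary: h_s_2 = 0.
First-step equations for the other states:
  h_s_1 = 1 + 1/20*h_s_1 + 4/5*h_s_2 + 3/20*h_s_3
  h_s_3 = 1 + 3/5*h_s_1 + 7/20*h_s_2 + 1/20*h_s_3

Substituting h_s_2 = 0 and rearranging gives the linear system (I - Q) h = 1:
  [19/20, -3/20] . (h_s_1, h_s_3) = 1
  [-3/5, 19/20] . (h_s_1, h_s_3) = 1

Solving yields:
  h_s_1 = 88/65
  h_s_3 = 124/65

Starting state is s_3, so the expected hitting time is h_s_3 = 124/65.

Answer: 124/65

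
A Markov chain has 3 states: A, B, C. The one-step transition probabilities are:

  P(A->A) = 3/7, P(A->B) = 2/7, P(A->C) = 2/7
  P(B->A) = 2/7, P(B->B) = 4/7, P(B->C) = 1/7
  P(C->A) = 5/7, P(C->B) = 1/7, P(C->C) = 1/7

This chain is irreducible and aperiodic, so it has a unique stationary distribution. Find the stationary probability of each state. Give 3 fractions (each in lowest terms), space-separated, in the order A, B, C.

The stationary distribution satisfies pi = pi * P, i.e.:
  pi_A = 3/7*pi_A + 2/7*pi_B + 5/7*pi_C
  pi_B = 2/7*pi_A + 4/7*pi_B + 1/7*pi_C
  pi_C = 2/7*pi_A + 1/7*pi_B + 1/7*pi_C
with normalization: pi_A + pi_B + pi_C = 1.

Using the first 2 balance equations plus normalization, the linear system A*pi = b is:
  [-4/7, 2/7, 5/7] . pi = 0
  [2/7, -3/7, 1/7] . pi = 0
  [1, 1, 1] . pi = 1

Solving yields:
  pi_A = 17/39
  pi_B = 14/39
  pi_C = 8/39

Verification (pi * P):
  17/39*3/7 + 14/39*2/7 + 8/39*5/7 = 17/39 = pi_A  (ok)
  17/39*2/7 + 14/39*4/7 + 8/39*1/7 = 14/39 = pi_B  (ok)
  17/39*2/7 + 14/39*1/7 + 8/39*1/7 = 8/39 = pi_C  (ok)

Answer: 17/39 14/39 8/39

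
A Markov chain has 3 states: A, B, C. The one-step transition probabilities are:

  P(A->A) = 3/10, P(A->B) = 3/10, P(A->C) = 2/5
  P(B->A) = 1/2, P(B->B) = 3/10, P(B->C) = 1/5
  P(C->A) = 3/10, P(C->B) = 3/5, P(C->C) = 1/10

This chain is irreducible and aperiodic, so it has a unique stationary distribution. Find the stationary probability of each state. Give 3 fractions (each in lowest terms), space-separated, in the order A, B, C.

Answer: 3/8 3/8 1/4

Derivation:
The stationary distribution satisfies pi = pi * P, i.e.:
  pi_A = 3/10*pi_A + 1/2*pi_B + 3/10*pi_C
  pi_B = 3/10*pi_A + 3/10*pi_B + 3/5*pi_C
  pi_C = 2/5*pi_A + 1/5*pi_B + 1/10*pi_C
with normalization: pi_A + pi_B + pi_C = 1.

Using the first 2 balance equations plus normalization, the linear system A*pi = b is:
  [-7/10, 1/2, 3/10] . pi = 0
  [3/10, -7/10, 3/5] . pi = 0
  [1, 1, 1] . pi = 1

Solving yields:
  pi_A = 3/8
  pi_B = 3/8
  pi_C = 1/4

Verification (pi * P):
  3/8*3/10 + 3/8*1/2 + 1/4*3/10 = 3/8 = pi_A  (ok)
  3/8*3/10 + 3/8*3/10 + 1/4*3/5 = 3/8 = pi_B  (ok)
  3/8*2/5 + 3/8*1/5 + 1/4*1/10 = 1/4 = pi_C  (ok)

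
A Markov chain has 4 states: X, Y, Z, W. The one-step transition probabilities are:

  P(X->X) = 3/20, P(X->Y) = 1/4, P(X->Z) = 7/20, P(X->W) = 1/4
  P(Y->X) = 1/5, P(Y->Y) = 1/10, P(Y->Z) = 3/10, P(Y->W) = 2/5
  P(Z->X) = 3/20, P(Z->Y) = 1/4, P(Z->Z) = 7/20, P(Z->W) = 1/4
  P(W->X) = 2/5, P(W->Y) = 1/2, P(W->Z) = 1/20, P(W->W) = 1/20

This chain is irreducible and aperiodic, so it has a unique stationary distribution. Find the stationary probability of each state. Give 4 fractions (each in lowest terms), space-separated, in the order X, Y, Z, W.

The stationary distribution satisfies pi = pi * P, i.e.:
  pi_X = 3/20*pi_X + 1/5*pi_Y + 3/20*pi_Z + 2/5*pi_W
  pi_Y = 1/4*pi_X + 1/10*pi_Y + 1/4*pi_Z + 1/2*pi_W
  pi_Z = 7/20*pi_X + 3/10*pi_Y + 7/20*pi_Z + 1/20*pi_W
  pi_W = 1/4*pi_X + 2/5*pi_Y + 1/4*pi_Z + 1/20*pi_W
with normalization: pi_X + pi_Y + pi_Z + pi_W = 1.

Using the first 3 balance equations plus normalization, the linear system A*pi = b is:
  [-17/20, 1/5, 3/20, 2/5] . pi = 0
  [1/4, -9/10, 1/4, 1/2] . pi = 0
  [7/20, 3/10, -13/20, 1/20] . pi = 0
  [1, 1, 1, 1] . pi = 1

Solving yields:
  pi_X = 401/1790
  pi_Y = 145/537
  pi_Z = 1417/5370
  pi_W = 130/537

Verification (pi * P):
  401/1790*3/20 + 145/537*1/5 + 1417/5370*3/20 + 130/537*2/5 = 401/1790 = pi_X  (ok)
  401/1790*1/4 + 145/537*1/10 + 1417/5370*1/4 + 130/537*1/2 = 145/537 = pi_Y  (ok)
  401/1790*7/20 + 145/537*3/10 + 1417/5370*7/20 + 130/537*1/20 = 1417/5370 = pi_Z  (ok)
  401/1790*1/4 + 145/537*2/5 + 1417/5370*1/4 + 130/537*1/20 = 130/537 = pi_W  (ok)

Answer: 401/1790 145/537 1417/5370 130/537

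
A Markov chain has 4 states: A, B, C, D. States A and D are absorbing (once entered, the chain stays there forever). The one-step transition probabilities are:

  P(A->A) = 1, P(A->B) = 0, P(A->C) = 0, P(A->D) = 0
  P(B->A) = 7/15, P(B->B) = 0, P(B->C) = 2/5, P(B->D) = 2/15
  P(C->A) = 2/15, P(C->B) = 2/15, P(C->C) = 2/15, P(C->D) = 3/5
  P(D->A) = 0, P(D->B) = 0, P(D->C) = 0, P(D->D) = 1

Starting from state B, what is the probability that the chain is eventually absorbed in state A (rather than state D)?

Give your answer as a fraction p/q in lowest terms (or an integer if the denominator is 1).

Answer: 103/183

Derivation:
Let a_i = P(absorbed in A | start in state i).
Boundary conditions: a_A = 1, a_D = 0.
For each transient state i, a_i = sum_j P(i->j) * a_j:
  a_B = 7/15*a_A + 0*a_B + 2/5*a_C + 2/15*a_D
  a_C = 2/15*a_A + 2/15*a_B + 2/15*a_C + 3/5*a_D

Substituting a_A = 1 and a_D = 0, rearrange to (I - Q) a = r where r[i] = P(i -> A):
  [1, -2/5] . (a_B, a_C) = 7/15
  [-2/15, 13/15] . (a_B, a_C) = 2/15

Solving yields:
  a_B = 103/183
  a_C = 44/183

Starting state is B, so the absorption probability is a_B = 103/183.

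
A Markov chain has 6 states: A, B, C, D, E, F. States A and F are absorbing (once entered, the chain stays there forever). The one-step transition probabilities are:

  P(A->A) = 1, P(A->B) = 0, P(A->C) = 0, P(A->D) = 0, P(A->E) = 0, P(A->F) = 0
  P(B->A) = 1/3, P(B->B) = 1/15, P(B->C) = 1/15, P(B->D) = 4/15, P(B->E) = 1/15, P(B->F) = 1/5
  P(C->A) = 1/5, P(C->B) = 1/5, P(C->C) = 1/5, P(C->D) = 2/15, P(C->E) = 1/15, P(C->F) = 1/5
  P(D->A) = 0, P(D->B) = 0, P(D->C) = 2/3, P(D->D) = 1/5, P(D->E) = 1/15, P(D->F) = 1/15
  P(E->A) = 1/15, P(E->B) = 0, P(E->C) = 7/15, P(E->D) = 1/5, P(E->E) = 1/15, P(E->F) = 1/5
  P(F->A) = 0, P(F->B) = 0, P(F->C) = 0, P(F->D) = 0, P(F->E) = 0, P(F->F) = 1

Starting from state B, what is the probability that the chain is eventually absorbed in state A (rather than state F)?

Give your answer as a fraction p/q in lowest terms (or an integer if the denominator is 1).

Answer: 10687/19407

Derivation:
Let a_i = P(absorbed in A | start in state i).
Boundary conditions: a_A = 1, a_F = 0.
For each transient state i, a_i = sum_j P(i->j) * a_j:
  a_B = 1/3*a_A + 1/15*a_B + 1/15*a_C + 4/15*a_D + 1/15*a_E + 1/5*a_F
  a_C = 1/5*a_A + 1/5*a_B + 1/5*a_C + 2/15*a_D + 1/15*a_E + 1/5*a_F
  a_D = 0*a_A + 0*a_B + 2/3*a_C + 1/5*a_D + 1/15*a_E + 1/15*a_F
  a_E = 1/15*a_A + 0*a_B + 7/15*a_C + 1/5*a_D + 1/15*a_E + 1/5*a_F

Substituting a_A = 1 and a_F = 0, rearrange to (I - Q) a = r where r[i] = P(i -> A):
  [14/15, -1/15, -4/15, -1/15] . (a_B, a_C, a_D, a_E) = 1/3
  [-1/5, 4/5, -2/15, -1/15] . (a_B, a_C, a_D, a_E) = 1/5
  [0, -2/3, 4/5, -1/15] . (a_B, a_C, a_D, a_E) = 0
  [0, -7/15, -1/5, 14/15] . (a_B, a_C, a_D, a_E) = 1/15

Solving yields:
  a_B = 10687/19407
  a_C = 9649/19407
  a_D = 8714/19407
  a_E = 8078/19407

Starting state is B, so the absorption probability is a_B = 10687/19407.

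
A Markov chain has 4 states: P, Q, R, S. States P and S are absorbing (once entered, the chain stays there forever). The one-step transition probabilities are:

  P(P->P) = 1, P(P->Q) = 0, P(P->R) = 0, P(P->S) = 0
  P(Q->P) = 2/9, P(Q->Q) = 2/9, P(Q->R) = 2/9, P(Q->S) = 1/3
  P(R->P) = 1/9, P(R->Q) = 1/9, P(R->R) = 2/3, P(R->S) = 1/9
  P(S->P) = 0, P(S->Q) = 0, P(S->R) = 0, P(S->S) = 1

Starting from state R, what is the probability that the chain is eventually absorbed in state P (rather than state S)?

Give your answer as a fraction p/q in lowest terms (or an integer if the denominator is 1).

Answer: 9/19

Derivation:
Let a_i = P(absorbed in P | start in state i).
Boundary conditions: a_P = 1, a_S = 0.
For each transient state i, a_i = sum_j P(i->j) * a_j:
  a_Q = 2/9*a_P + 2/9*a_Q + 2/9*a_R + 1/3*a_S
  a_R = 1/9*a_P + 1/9*a_Q + 2/3*a_R + 1/9*a_S

Substituting a_P = 1 and a_S = 0, rearrange to (I - Q) a = r where r[i] = P(i -> P):
  [7/9, -2/9] . (a_Q, a_R) = 2/9
  [-1/9, 1/3] . (a_Q, a_R) = 1/9

Solving yields:
  a_Q = 8/19
  a_R = 9/19

Starting state is R, so the absorption probability is a_R = 9/19.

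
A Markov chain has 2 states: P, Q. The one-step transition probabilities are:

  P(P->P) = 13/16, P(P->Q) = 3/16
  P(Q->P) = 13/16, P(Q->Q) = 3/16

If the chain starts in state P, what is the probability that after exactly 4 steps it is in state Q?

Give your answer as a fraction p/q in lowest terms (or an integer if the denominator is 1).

Answer: 3/16

Derivation:
Computing P^4 by repeated multiplication:
P^1 =
  P: [13/16, 3/16]
  Q: [13/16, 3/16]
P^2 =
  P: [13/16, 3/16]
  Q: [13/16, 3/16]
P^3 =
  P: [13/16, 3/16]
  Q: [13/16, 3/16]
P^4 =
  P: [13/16, 3/16]
  Q: [13/16, 3/16]

(P^4)[P -> Q] = 3/16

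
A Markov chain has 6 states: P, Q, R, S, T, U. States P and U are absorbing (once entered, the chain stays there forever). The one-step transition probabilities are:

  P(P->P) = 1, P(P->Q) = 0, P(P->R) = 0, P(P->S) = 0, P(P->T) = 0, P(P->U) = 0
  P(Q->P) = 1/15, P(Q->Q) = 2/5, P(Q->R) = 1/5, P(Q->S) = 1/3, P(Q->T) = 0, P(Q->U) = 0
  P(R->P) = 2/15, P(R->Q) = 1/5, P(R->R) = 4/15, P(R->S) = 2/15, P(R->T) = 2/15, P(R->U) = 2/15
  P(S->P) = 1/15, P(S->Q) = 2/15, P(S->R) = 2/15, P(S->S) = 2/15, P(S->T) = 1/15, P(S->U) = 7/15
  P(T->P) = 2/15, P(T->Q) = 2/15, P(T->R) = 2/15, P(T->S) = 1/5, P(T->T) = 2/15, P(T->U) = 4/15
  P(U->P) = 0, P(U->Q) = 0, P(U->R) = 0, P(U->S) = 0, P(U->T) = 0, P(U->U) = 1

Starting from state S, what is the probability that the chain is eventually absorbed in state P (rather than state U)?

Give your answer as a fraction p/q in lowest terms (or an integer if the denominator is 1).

Answer: 1231/5770

Derivation:
Let a_i = P(absorbed in P | start in state i).
Boundary conditions: a_P = 1, a_U = 0.
For each transient state i, a_i = sum_j P(i->j) * a_j:
  a_Q = 1/15*a_P + 2/5*a_Q + 1/5*a_R + 1/3*a_S + 0*a_T + 0*a_U
  a_R = 2/15*a_P + 1/5*a_Q + 4/15*a_R + 2/15*a_S + 2/15*a_T + 2/15*a_U
  a_S = 1/15*a_P + 2/15*a_Q + 2/15*a_R + 2/15*a_S + 1/15*a_T + 7/15*a_U
  a_T = 2/15*a_P + 2/15*a_Q + 2/15*a_R + 1/5*a_S + 2/15*a_T + 4/15*a_U

Substituting a_P = 1 and a_U = 0, rearrange to (I - Q) a = r where r[i] = P(i -> P):
  [3/5, -1/5, -1/3, 0] . (a_Q, a_R, a_S, a_T) = 1/15
  [-1/5, 11/15, -2/15, -2/15] . (a_Q, a_R, a_S, a_T) = 2/15
  [-2/15, -2/15, 13/15, -1/15] . (a_Q, a_R, a_S, a_T) = 1/15
  [-2/15, -2/15, -1/5, 13/15] . (a_Q, a_R, a_S, a_T) = 2/15

Solving yields:
  a_Q = 4091/11540
  a_R = 4323/11540
  a_S = 1231/5770
  a_T = 1819/5770

Starting state is S, so the absorption probability is a_S = 1231/5770.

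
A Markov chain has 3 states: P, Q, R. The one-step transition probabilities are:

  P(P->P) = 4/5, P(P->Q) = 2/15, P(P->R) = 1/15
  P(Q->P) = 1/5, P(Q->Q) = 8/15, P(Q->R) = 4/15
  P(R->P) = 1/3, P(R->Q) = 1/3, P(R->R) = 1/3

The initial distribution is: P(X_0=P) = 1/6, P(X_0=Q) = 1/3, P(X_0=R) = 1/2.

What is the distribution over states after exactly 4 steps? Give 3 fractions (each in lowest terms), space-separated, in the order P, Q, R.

Answer: 2131/4050 199/675 29/162

Derivation:
Propagating the distribution step by step (d_{t+1} = d_t * P):
d_0 = (P=1/6, Q=1/3, R=1/2)
  d_1[P] = 1/6*4/5 + 1/3*1/5 + 1/2*1/3 = 11/30
  d_1[Q] = 1/6*2/15 + 1/3*8/15 + 1/2*1/3 = 11/30
  d_1[R] = 1/6*1/15 + 1/3*4/15 + 1/2*1/3 = 4/15
d_1 = (P=11/30, Q=11/30, R=4/15)
  d_2[P] = 11/30*4/5 + 11/30*1/5 + 4/15*1/3 = 41/90
  d_2[Q] = 11/30*2/15 + 11/30*8/15 + 4/15*1/3 = 1/3
  d_2[R] = 11/30*1/15 + 11/30*4/15 + 4/15*1/3 = 19/90
d_2 = (P=41/90, Q=1/3, R=19/90)
  d_3[P] = 41/90*4/5 + 1/3*1/5 + 19/90*1/3 = 677/1350
  d_3[Q] = 41/90*2/15 + 1/3*8/15 + 19/90*1/3 = 139/450
  d_3[R] = 41/90*1/15 + 1/3*4/15 + 19/90*1/3 = 128/675
d_3 = (P=677/1350, Q=139/450, R=128/675)
  d_4[P] = 677/1350*4/5 + 139/450*1/5 + 128/675*1/3 = 2131/4050
  d_4[Q] = 677/1350*2/15 + 139/450*8/15 + 128/675*1/3 = 199/675
  d_4[R] = 677/1350*1/15 + 139/450*4/15 + 128/675*1/3 = 29/162
d_4 = (P=2131/4050, Q=199/675, R=29/162)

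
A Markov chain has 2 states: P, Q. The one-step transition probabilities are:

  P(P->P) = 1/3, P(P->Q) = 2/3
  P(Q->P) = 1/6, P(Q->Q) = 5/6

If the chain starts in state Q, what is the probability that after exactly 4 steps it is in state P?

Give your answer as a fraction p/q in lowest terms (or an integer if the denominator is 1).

Answer: 259/1296

Derivation:
Computing P^4 by repeated multiplication:
P^1 =
  P: [1/3, 2/3]
  Q: [1/6, 5/6]
P^2 =
  P: [2/9, 7/9]
  Q: [7/36, 29/36]
P^3 =
  P: [11/54, 43/54]
  Q: [43/216, 173/216]
P^4 =
  P: [65/324, 259/324]
  Q: [259/1296, 1037/1296]

(P^4)[Q -> P] = 259/1296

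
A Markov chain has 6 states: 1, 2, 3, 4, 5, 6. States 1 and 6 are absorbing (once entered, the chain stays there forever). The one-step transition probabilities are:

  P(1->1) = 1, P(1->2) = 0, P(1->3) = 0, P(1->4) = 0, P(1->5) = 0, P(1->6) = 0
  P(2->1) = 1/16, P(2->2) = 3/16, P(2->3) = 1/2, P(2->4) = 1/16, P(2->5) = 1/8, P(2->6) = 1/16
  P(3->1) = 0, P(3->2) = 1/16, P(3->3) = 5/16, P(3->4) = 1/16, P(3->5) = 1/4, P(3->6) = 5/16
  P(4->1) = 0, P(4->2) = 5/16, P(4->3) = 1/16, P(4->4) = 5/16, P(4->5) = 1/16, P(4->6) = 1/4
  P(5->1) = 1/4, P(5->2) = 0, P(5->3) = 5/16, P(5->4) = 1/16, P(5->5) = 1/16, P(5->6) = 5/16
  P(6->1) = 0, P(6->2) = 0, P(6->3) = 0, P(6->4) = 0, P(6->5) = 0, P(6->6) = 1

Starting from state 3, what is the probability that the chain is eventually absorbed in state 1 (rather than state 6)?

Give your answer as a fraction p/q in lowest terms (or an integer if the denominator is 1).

Let a_i = P(absorbed in 1 | start in state i).
Boundary conditions: a_1 = 1, a_6 = 0.
For each transient state i, a_i = sum_j P(i->j) * a_j:
  a_2 = 1/16*a_1 + 3/16*a_2 + 1/2*a_3 + 1/16*a_4 + 1/8*a_5 + 1/16*a_6
  a_3 = 0*a_1 + 1/16*a_2 + 5/16*a_3 + 1/16*a_4 + 1/4*a_5 + 5/16*a_6
  a_4 = 0*a_1 + 5/16*a_2 + 1/16*a_3 + 5/16*a_4 + 1/16*a_5 + 1/4*a_6
  a_5 = 1/4*a_1 + 0*a_2 + 5/16*a_3 + 1/16*a_4 + 1/16*a_5 + 5/16*a_6

Substituting a_1 = 1 and a_6 = 0, rearrange to (I - Q) a = r where r[i] = P(i -> 1):
  [13/16, -1/2, -1/16, -1/8] . (a_2, a_3, a_4, a_5) = 1/16
  [-1/16, 11/16, -1/16, -1/4] . (a_2, a_3, a_4, a_5) = 0
  [-5/16, -1/16, 11/16, -1/16] . (a_2, a_3, a_4, a_5) = 0
  [0, -5/16, -1/16, 15/16] . (a_2, a_3, a_4, a_5) = 1/4

Solving yields:
  a_2 = 4020/17191
  a_3 = 2651/17191
  a_4 = 2581/17191
  a_5 = 5640/17191

Starting state is 3, so the absorption probability is a_3 = 2651/17191.

Answer: 2651/17191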